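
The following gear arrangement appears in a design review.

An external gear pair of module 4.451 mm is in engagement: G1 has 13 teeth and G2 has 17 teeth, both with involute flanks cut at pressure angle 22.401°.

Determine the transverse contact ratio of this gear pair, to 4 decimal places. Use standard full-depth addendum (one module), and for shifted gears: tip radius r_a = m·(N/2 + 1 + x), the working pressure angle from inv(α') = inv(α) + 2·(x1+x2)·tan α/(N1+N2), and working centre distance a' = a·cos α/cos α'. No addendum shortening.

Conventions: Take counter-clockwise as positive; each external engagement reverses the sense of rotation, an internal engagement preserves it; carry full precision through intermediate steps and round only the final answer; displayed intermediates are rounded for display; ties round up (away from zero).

single-mesh involute tooth geometry (13T engaging 17T at module 4.451)
base radii: r_b1 = 26.748311, r_b2 = 34.978561
tip radii: r_a1 = 33.382500, r_a2 = 42.284500
no profile shift: α' = α, a' = a
action lengths: √(r_a1²−r_b1²) = 19.972961, √(r_a2²−r_b2²) = 23.758772
base pitch p_b = π·m·cos α = 12.928046
CR = (19.972961 + 23.758772 − 66.765000·sin 22.40100°)/12.928046 = 1.414637
contact ratio ≈ 1.4146

1.4146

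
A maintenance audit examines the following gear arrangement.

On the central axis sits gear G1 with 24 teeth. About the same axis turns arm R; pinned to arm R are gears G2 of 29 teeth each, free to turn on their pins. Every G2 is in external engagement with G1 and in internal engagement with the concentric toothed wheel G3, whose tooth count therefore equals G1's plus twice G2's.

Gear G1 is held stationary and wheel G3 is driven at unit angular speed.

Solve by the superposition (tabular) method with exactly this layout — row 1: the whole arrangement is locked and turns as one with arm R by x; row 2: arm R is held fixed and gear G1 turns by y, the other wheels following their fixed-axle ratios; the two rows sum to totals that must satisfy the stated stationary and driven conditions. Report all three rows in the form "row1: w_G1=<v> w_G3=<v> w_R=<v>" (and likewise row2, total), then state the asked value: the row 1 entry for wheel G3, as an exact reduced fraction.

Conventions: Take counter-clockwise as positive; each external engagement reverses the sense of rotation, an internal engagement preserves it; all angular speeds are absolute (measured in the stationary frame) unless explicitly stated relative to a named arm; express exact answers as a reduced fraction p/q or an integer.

topology: planetary set — G1 24T / G2 29T / G3 82T, arm = carrier (Willis)
row 1 — lock + rotate with arm: ω_sun = ω_ring = ω_arm = x
row 2: sun turns y, ring = −(24/82)·y, arm 0
boundary: total ω_sun = x + y = 0 and total ω_ring = x − (24/82)·y = 1  ⇒  y = -41/53, x = 41/53
row 2 ring = −(24/82)·(-41/53) = 12/53
totals (row 1 + row 2): sun 41/53 + (-41/53) = 0, ring 41/53 + 12/53 = 1, arm 41/53 + 0 = 41/53
asked cell (row1, ring) = 41/53

row1: w_G1=41/53 w_G3=41/53 w_R=41/53
row2: w_G1=-41/53 w_G3=12/53 w_R=0
total: w_G1=0 w_G3=1 w_R=41/53
asked value: 41/53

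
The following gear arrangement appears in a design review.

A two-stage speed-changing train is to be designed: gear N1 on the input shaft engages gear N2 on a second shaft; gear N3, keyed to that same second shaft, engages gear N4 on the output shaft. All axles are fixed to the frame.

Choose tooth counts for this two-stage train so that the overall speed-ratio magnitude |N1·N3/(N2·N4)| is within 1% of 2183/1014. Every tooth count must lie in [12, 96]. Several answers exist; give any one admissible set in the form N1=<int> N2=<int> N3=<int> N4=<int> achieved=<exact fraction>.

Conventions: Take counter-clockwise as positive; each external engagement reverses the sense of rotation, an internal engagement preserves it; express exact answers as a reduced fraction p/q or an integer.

N1=37 N2=13 N3=59 N4=78 achieved=2183/1014

topology: fixed-axis compound train — 2 stages, target 2183/1014
target = 2183/1014 in lowest terms: an exact hit needs N1·N3 = k·2183 and N2·N4 = k·1014 for one integer k, every count in [12, 96]; additionally prefer no 1:1 stage (N1 ≠ N2, N3 ≠ N4)
k = 1: N1·N3 = 2183 = 37·59, N2·N4 = 1014 = 13·78
achieved = 37·59/(13·78) = 2183/1014; |achieved − target| = 0 ≤ 2183/101400 ✓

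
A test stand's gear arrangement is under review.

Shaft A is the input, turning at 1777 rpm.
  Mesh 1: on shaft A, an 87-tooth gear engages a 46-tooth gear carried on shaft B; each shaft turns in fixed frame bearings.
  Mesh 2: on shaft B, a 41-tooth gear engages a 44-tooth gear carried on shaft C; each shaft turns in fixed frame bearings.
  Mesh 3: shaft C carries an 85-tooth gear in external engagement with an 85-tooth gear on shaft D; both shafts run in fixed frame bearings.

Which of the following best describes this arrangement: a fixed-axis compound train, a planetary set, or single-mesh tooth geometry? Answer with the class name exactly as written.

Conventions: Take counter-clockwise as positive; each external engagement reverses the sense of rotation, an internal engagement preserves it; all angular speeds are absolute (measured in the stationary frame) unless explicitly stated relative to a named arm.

topology: fixed-axis compound train — 3 meshes, A→D
classification: fixed-axis compound train

fixed-axis compound train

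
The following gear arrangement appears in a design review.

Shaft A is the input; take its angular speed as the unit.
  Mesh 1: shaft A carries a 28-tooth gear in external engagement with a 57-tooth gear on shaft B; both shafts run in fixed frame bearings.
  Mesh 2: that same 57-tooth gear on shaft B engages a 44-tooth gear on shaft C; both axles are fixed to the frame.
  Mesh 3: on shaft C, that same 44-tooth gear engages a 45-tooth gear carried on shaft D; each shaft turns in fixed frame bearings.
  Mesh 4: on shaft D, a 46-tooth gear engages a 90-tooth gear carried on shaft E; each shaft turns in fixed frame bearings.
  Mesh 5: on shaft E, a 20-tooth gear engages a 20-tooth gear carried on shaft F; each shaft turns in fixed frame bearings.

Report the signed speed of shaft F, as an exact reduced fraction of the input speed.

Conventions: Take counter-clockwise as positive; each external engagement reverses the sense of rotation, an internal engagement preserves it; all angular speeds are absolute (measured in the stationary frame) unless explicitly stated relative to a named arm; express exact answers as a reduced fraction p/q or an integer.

5-mesh fixed-axis compound train (all bearings frame-fixed)
mesh 1 [28T→57T]: |ω|/ω_in = 1×28/57 = 28/57, sense flips to −
mesh 2 [57T→44T]: |ω|/ω_in = (28/57)×57/44 = 7/11, sense flips to +
mesh 3 [44T→45T]: |ω|/ω_in = (7/11)×44/45 = 28/45, sense flips to −
mesh 4 [46T→90T]: |ω|/ω_in = (28/45)×46/90 = 644/2025, sense flips to +
mesh 5 [20T→20T]: |ω|/ω_in = (644/2025)×20/20 = 644/2025, sense flips to −
signed output speed (× input speed) = -644/2025

-644/2025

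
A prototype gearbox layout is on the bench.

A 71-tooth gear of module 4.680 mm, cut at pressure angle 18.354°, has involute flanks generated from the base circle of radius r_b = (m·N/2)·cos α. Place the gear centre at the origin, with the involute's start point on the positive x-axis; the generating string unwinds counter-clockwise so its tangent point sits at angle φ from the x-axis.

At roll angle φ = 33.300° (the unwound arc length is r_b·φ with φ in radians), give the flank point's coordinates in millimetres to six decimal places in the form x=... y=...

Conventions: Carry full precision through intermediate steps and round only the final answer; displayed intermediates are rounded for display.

x=182.113678 y=9.974741

topology: single-mesh involute geometry — m = 4.680, N = 71
pitch radius r_p = m·N/2 = 4.680·71/2 = 166.140000
base radius r_b = r_p·cos α = 166.140000·cos 18.354° = 157.688313
roll angle φ = 33.300° = 0.58119464 rad
x = r_b·(cos φ + φ·sin φ) = 182.113678
y = r_b·(sin φ − φ·cos φ) = 9.974741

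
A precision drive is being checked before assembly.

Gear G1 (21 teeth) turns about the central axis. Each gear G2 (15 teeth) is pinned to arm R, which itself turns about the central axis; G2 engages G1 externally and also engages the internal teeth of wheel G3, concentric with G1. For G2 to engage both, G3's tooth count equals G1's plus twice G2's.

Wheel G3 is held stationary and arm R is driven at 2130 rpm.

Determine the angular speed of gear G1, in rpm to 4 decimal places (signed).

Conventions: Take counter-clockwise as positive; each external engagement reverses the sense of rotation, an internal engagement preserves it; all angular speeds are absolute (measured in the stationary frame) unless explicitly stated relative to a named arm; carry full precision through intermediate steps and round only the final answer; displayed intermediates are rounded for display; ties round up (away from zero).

class = planetary set [G3 = 21+2·15 = 51; Willis about the carrier]
normalise by the input: solve with ω_arm = 1, then scale by 2130 rpm
ring teeth: 21 + 2·15 = 51
21(ω_sun−ω_arm) = −51(ω_ring−ω_arm),  ω_ring = 0, ω_arm = 1
ω_sun = 1 − (51/21)(0−1) = 24/7
scale: ω_sun = 24/7 × 2130 rpm = +7302.8571 rpm

+7302.8571 rpm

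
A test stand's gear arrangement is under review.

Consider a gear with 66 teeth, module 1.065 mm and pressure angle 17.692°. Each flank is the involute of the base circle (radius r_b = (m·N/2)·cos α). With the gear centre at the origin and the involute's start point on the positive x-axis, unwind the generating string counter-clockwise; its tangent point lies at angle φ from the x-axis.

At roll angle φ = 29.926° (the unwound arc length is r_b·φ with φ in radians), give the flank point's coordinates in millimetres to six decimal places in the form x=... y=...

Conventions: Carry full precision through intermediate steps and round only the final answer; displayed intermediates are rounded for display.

class = single-mesh tooth geometry [base-circle involute, m = 1.065, 66T]
pitch radius r_p = m·N/2 = 1.065·66/2 = 35.145000
base radius r_b = r_p·cos α = 35.145000·cos 17.692° = 33.482779
roll angle φ = 29.926° = 0.52230723 rad
x = r_b·(cos φ + φ·sin φ) = 37.743116
y = r_b·(sin φ − φ·cos φ) = 1.547334

x=37.743116 y=1.547334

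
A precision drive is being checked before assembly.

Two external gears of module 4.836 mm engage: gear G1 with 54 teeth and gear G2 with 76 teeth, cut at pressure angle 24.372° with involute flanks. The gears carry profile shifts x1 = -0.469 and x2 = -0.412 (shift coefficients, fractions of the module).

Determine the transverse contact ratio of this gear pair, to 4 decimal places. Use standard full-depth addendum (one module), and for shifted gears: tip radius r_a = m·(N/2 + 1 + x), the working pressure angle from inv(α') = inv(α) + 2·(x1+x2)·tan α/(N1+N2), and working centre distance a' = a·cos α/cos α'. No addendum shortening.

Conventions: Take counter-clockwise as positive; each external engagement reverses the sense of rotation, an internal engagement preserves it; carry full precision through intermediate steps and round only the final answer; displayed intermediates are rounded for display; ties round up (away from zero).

1.7135

class = single-mesh tooth geometry [involute pair 54T × 76T, m = 4.836]
base radii: r_b1 = 118.936133, r_b2 = 167.391594
tip radii: r_a1 = 133.139916, r_a2 = 186.611568
inv(α') = inv(24.372°) + 2·(-0.469-0.412)·tan α/(54+76) = 0.02151904  ⇒  α' = 22.50152°
a' = a·cos α / cos α' = 314.3400·cos 24.372°/cos 22.50152° = 309.922310
action lengths: √(r_a1²−r_b1²) = 59.836724, √(r_a2²−r_b2²) = 82.485947
base pitch p_b = π·m·cos α = 13.838847
CR = (59.836724 + 82.485947 − 309.922310·sin 22.50152°)/13.838847 = 1.713505
contact ratio ≈ 1.7135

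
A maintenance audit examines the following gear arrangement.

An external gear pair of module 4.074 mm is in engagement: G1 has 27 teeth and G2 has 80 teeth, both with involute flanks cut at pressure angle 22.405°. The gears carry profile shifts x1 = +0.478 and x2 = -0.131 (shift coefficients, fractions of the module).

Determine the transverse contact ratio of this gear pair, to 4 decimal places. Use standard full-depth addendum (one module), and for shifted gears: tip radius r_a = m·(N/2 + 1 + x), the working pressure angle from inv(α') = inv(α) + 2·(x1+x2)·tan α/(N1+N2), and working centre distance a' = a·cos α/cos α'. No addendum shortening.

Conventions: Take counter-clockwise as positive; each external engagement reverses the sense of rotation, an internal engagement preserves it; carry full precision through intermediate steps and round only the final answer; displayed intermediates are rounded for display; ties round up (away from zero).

recognized (one external pair, fixed centres): single-mesh tooth geometry, m = 4.074, N1 = 27, N2 = 80
base radii: r_b1 = 50.847278, r_b2 = 150.658602
tip radii: r_a1 = 61.020372, r_a2 = 166.500306
inv(α') = inv(22.405°) + 2·(+0.478-0.131)·tan α/(27+80) = 0.02390532  ⇒  α' = 23.26875°
a' = a·cos α / cos α' = 217.9590·cos 22.405°/cos 23.26875° = 219.347147
action lengths: √(r_a1²−r_b1²) = 33.734850, √(r_a2²−r_b2²) = 70.882562
base pitch p_b = π·m·cos α = 11.832699
CR = (33.734850 + 70.882562 − 219.347147·sin 23.26875°)/11.832699 = 1.518294
contact ratio ≈ 1.5183

1.5183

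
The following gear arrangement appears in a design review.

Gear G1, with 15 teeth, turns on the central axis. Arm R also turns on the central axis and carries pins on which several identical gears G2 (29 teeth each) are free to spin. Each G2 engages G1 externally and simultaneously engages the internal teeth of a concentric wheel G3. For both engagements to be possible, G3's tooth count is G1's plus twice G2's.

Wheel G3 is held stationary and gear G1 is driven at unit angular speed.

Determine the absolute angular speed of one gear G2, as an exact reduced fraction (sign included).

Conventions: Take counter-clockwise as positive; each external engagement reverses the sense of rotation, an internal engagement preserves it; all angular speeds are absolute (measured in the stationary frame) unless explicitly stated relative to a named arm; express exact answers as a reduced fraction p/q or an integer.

planetary set (15T centre, 29T on arm, 73T internal) — Willis relation
ring teeth: 15 + 2·29 = 73
15(ω_sun−ω_arm) = −73(ω_ring−ω_arm),  ω_ring = 0, ω_sun = 1
15(1−ω_arm) = −73(0−ω_arm)  ⇒  88·ω_arm = 15  ⇒  ω_arm = 15/88
sun–planet mesh: 15·(1−15/88) = −29·(ω_p−ω_arm)  ⇒  ω_p−ω_arm = -1095/2552
ω_p = 15/88 − 1095/2552 = -15/58
exact speed ratio = -15/58

-15/58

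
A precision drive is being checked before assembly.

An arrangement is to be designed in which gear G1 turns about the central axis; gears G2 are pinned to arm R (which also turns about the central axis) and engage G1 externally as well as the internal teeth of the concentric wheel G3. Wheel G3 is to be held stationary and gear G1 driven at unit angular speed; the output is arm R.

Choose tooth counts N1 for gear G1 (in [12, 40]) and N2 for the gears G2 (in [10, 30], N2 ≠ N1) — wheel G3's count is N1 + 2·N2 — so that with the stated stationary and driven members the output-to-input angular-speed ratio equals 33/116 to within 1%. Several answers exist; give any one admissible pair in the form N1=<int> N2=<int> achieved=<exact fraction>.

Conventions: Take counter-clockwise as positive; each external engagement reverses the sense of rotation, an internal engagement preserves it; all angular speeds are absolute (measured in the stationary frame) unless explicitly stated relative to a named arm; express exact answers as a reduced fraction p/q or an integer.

planetary set to be sized for 33/116 (Willis relation)
Willis with ω_ring = 0: ω_arm/ω_sun = N1/(N1+N3); set equal to 33/116  ⇒  N3/N1 = 1/(33/116) − 1 = 83/33
N3 = N1 + 2·N2  ⇒  N2/N1 = (N3/N1 − 1)/2 = (83/33 − 1)/2 = 25/33
smallest multiple with N1 ≥ 12 and N2 ≥ 10: k = 1  ⇒  N1 = 1·33 = 33, N2 = 1·25 = 25 (N1 ≤ 40, N2 ≤ 30, N2 ≠ N1 ✓), N3 = 33 + 2·25 = 83
check: N1/(N1+N3) with N1 = 33, N3 = 83 gives 33/116; |achieved − target| = 0 ≤ 33/11600 ✓

N1=33 N2=25 achieved=33/116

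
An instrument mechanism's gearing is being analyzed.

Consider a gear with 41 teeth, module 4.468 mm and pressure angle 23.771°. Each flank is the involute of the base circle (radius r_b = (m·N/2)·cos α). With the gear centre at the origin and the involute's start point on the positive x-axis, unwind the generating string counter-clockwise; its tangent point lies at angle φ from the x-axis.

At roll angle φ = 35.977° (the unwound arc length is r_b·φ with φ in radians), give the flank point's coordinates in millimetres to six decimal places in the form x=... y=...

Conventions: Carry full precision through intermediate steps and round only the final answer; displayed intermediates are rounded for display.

x=98.754941 y=6.648606

topology: single-mesh involute geometry — m = 4.468, N = 41
pitch radius r_p = m·N/2 = 4.468·41/2 = 91.594000
base radius r_b = r_p·cos α = 91.594000·cos 23.771° = 83.823513
roll angle φ = 35.977° = 0.62791710 rad
x = r_b·(cos φ + φ·sin φ) = 98.754941
y = r_b·(sin φ − φ·cos φ) = 6.648606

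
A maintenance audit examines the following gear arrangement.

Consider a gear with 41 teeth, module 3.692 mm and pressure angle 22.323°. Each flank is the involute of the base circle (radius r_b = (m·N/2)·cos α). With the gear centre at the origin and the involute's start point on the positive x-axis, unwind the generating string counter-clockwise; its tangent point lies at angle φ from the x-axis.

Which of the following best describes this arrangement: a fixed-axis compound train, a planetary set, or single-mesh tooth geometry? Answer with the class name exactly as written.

single-mesh tooth geometry

recognized (one wheel, involute flank): single-mesh tooth geometry, m = 3.692, N = 41
classification: single-mesh tooth geometry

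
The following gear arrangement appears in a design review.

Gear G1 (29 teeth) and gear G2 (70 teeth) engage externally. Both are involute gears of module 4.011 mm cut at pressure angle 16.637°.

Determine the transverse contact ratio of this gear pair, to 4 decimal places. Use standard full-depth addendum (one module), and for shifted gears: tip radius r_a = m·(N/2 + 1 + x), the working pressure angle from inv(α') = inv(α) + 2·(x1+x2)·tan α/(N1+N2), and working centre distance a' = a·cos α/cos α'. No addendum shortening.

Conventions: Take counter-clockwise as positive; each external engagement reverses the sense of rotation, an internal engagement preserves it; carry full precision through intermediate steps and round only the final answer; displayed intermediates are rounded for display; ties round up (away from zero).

1.9246

class = single-mesh tooth geometry [involute pair 29T × 70T, m = 4.011]
base radii: r_b1 = 55.724820, r_b2 = 134.508187
tip radii: r_a1 = 62.170500, r_a2 = 144.396000
no profile shift: α' = α, a' = a
action lengths: √(r_a1²−r_b1²) = 27.566564, √(r_a2²−r_b2²) = 52.514307
base pitch p_b = π·m·cos α = 12.073427
CR = (27.566564 + 52.514307 − 198.544500·sin 16.63700°)/12.073427 = 1.924570
contact ratio ≈ 1.9246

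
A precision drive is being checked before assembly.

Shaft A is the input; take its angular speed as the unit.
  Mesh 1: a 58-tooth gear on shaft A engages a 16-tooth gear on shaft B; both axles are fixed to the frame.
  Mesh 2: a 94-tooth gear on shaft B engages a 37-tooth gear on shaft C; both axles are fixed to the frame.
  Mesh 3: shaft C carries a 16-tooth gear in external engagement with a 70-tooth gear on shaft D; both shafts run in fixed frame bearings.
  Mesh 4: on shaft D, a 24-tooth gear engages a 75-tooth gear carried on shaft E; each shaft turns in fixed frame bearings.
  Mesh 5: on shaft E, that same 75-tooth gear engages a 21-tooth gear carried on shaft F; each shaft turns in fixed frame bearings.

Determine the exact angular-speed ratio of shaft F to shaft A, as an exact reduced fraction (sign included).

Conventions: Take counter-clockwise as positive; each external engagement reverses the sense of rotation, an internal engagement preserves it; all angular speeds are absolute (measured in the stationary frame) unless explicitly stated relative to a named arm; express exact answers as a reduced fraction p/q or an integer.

-21808/9065

class = fixed-axis compound train [5 meshes; 5 ratios multiply, 5 sense flips]
mesh 1 [58T→16T]: running ratio 29/8, sense −
mesh 2 [94T→37T]: running ratio 1363/148, sense +
mesh 3 [16T→70T]: running ratio 2726/1295, sense −
mesh 4 [24T→75T]: running ratio 21808/32375, sense +
mesh 5 [75T→21T]: running ratio 21808/9065, sense −
ω_out/ω_in = -21808/9065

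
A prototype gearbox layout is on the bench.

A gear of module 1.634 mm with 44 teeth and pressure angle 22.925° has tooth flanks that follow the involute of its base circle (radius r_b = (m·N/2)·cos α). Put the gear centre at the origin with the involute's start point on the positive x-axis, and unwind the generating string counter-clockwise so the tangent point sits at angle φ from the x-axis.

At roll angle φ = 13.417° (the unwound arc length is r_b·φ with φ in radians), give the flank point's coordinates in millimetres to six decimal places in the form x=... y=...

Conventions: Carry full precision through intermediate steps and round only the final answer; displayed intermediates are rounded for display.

class = single-mesh tooth geometry [base-circle involute, m = 1.634, 44T]
pitch radius r_p = m·N/2 = 1.634·44/2 = 35.948000
base radius r_b = r_p·cos α = 35.948000·cos 22.925° = 33.108666
roll angle φ = 13.417° = 0.23417083 rad
x = r_b·(cos φ + φ·sin φ) = 34.004033
y = r_b·(sin φ − φ·cos φ) = 0.140940

x=34.004033 y=0.140940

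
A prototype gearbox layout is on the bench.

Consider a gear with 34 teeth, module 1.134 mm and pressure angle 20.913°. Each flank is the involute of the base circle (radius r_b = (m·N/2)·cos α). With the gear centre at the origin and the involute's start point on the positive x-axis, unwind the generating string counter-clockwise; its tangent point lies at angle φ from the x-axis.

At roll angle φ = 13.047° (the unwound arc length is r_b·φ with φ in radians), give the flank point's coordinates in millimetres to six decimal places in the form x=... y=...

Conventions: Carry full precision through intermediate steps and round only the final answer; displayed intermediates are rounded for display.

class = single-mesh tooth geometry [base-circle involute, m = 1.134, 34T]
pitch radius r_p = m·N/2 = 1.134·34/2 = 19.278000
base radius r_b = r_p·cos α = 19.278000·cos 20.913° = 18.008033
roll angle φ = 13.047° = 0.22771311 rad
x = r_b·(cos φ + φ·sin φ) = 18.468886
y = r_b·(sin φ − φ·cos φ) = 0.070511

x=18.468886 y=0.070511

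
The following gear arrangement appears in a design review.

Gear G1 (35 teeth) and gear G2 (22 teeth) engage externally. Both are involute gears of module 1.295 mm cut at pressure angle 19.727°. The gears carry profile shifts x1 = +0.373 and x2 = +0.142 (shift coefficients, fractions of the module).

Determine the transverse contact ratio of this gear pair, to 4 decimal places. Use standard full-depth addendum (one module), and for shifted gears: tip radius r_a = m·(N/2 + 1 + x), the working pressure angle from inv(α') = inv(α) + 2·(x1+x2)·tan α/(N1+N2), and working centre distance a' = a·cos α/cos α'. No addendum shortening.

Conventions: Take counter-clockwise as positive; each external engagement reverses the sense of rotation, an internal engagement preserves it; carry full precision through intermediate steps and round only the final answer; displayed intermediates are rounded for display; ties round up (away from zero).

1.5484

single-mesh involute tooth geometry (35T engaging 22T at module 1.295)
base radii: r_b1 = 21.332474, r_b2 = 13.408984
tip radii: r_a1 = 24.440535, r_a2 = 15.723890
inv(α') = inv(19.727°) + 2·(+0.373+0.142)·tan α/(35+22) = 0.02076215  ⇒  α' = 22.24558°
a' = a·cos α / cos α' = 36.9075·cos 19.727°/cos 22.24558° = 37.535215
action lengths: √(r_a1²−r_b1²) = 11.927502, √(r_a2²−r_b2²) = 8.212179
base pitch p_b = π·m·cos α = 3.829597
CR = (11.927502 + 8.212179 − 37.535215·sin 22.24558°)/3.829597 = 1.548388
contact ratio ≈ 1.5484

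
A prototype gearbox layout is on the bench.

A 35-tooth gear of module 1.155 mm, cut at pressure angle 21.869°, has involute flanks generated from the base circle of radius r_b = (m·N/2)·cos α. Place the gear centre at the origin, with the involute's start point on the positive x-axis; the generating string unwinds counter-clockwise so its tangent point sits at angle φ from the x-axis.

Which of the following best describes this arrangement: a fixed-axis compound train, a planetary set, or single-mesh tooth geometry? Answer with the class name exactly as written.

single-mesh tooth geometry

recognized (one wheel, involute flank): single-mesh tooth geometry, m = 1.155, N = 35
classification: single-mesh tooth geometry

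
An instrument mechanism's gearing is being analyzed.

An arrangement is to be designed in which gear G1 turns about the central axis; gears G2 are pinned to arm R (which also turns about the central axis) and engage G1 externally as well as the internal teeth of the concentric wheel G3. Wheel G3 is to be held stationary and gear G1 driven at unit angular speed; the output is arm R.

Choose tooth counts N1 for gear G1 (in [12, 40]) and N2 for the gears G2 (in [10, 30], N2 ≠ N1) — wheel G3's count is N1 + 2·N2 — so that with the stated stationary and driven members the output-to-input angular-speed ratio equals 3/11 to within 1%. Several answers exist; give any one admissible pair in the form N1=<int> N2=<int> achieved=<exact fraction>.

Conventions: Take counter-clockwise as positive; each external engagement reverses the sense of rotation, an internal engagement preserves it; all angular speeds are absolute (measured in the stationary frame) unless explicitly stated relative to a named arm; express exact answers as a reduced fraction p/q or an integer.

N1=12 N2=10 achieved=3/11

class = planetary set [ratio 3/11 wanted; Willis about the carrier]
Willis with ω_ring = 0: ω_arm/ω_sun = N1/(N1+N3); set equal to 3/11  ⇒  N3/N1 = 1/(3/11) − 1 = 8/3
N3 = N1 + 2·N2  ⇒  N2/N1 = (N3/N1 − 1)/2 = (8/3 − 1)/2 = 5/6
smallest multiple with N1 ≥ 12 and N2 ≥ 10: k = 2  ⇒  N1 = 2·6 = 12, N2 = 2·5 = 10 (N1 ≤ 40, N2 ≤ 30, N2 ≠ N1 ✓), N3 = 12 + 2·10 = 32
check: N1/(N1+N3) with N1 = 12, N3 = 32 gives 3/11; |achieved − target| = 0 ≤ 3/1100 ✓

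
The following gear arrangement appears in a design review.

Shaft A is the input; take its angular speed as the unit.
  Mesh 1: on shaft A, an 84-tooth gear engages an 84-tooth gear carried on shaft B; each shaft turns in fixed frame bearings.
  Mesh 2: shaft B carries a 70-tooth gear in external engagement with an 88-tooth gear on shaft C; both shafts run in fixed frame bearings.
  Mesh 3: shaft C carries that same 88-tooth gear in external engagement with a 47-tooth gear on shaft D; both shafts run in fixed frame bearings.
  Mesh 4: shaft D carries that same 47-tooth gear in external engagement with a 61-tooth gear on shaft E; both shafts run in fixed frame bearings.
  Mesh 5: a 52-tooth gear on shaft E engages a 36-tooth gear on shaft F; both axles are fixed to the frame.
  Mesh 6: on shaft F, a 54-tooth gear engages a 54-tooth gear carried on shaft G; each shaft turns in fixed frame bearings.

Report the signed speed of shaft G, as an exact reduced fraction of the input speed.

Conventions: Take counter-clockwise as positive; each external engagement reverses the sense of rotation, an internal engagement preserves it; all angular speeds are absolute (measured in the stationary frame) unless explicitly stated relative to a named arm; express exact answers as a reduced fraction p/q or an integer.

6-mesh fixed-axis compound train (all bearings frame-fixed)
mesh 1 [84T→84T]: |ω|/ω_in = 1×84/84 = 1, sense flips to −
mesh 2 [70T→88T]: |ω|/ω_in = 1×70/88 = 35/44, sense flips to +
mesh 3 [88T→47T]: |ω|/ω_in = (35/44)×88/47 = 70/47, sense flips to −
mesh 4 [47T→61T]: |ω|/ω_in = (70/47)×47/61 = 70/61, sense flips to +
mesh 5 [52T→36T]: |ω|/ω_in = (70/61)×52/36 = 910/549, sense flips to −
mesh 6 [54T→54T]: |ω|/ω_in = (910/549)×54/54 = 910/549, sense flips to +
signed output speed (× input speed) = 910/549

910/549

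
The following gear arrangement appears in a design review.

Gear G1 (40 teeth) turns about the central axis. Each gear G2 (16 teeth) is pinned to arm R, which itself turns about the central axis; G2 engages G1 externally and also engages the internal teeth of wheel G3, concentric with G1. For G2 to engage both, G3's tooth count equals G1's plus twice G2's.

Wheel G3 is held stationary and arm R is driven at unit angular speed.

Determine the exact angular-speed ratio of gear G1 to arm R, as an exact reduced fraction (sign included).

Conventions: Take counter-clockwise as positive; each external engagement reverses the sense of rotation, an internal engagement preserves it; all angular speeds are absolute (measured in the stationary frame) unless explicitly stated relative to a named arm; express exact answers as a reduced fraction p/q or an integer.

14/5

class = planetary set [G3 = 40+2·16 = 72; Willis about the carrier]
ring teeth: 40 + 2·16 = 72
40(ω_sun−ω_arm) = −72(ω_ring−ω_arm),  ω_ring = 0, ω_arm = 1
ω_sun = 1 − (72/40)(0−1) = 14/5
ω_out/ω_in = 14/5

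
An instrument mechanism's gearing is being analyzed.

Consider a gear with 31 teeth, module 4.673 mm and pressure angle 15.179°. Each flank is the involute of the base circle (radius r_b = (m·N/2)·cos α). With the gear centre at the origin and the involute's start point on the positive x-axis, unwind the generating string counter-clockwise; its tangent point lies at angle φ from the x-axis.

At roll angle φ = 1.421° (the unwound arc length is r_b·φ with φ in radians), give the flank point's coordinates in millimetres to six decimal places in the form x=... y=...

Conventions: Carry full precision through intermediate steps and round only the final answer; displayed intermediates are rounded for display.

recognized (one wheel, involute flank): single-mesh tooth geometry, m = 4.673, N = 31
pitch radius r_p = m·N/2 = 4.673·31/2 = 72.431500
base radius r_b = r_p·cos α = 72.431500·cos 15.179° = 69.904548
roll angle φ = 1.421° = 0.02480113 rad
x = r_b·(cos φ + φ·sin φ) = 69.926044
y = r_b·(sin φ − φ·cos φ) = 0.000355

x=69.926044 y=0.000355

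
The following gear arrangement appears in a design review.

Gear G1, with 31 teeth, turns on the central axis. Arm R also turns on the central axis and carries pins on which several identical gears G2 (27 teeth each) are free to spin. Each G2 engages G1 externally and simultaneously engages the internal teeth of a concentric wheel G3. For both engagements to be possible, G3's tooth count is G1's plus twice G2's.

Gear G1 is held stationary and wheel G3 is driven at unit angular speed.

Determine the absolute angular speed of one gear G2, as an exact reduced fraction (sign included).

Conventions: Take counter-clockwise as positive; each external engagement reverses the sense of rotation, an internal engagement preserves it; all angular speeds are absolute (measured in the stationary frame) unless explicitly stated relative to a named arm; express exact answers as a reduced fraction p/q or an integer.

85/54

class = planetary set [G3 = 31+2·27 = 85; Willis about the carrier]
ring teeth: 31 + 2·27 = 85
31(ω_sun−ω_arm) = −85(ω_ring−ω_arm),  ω_sun = 0, ω_ring = 1
31(0−ω_arm) = −85(1−ω_arm)  ⇒  116·ω_arm = 85  ⇒  ω_arm = 85/116
sun–planet mesh: 31·(0−85/116) = −27·(ω_p−ω_arm)  ⇒  ω_p−ω_arm = 2635/3132
ω_p = 85/116 + 2635/3132 = 85/54
exact speed ratio = 85/54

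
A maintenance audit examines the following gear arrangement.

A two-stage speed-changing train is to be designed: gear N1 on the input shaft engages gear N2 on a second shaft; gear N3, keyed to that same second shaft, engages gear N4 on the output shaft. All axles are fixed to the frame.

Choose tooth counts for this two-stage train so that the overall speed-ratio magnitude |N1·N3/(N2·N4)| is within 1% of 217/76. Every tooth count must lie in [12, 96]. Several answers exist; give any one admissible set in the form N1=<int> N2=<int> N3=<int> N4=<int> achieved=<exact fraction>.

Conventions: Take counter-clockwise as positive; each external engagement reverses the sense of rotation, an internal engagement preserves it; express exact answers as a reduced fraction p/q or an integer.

N1=21 N2=12 N3=31 N4=19 achieved=217/76

topology: fixed-axis compound train — 2 stages, target 217/76
target = 217/76 in lowest terms: an exact hit needs N1·N3 = k·217 and N2·N4 = k·76 for one integer k, every count in [12, 96]; additionally prefer no 1:1 stage (N1 ≠ N2, N3 ≠ N4)
k = 1…2: no 1:1-free in-range split of k·217 and k·76 into factor pairs; take k = 3
k = 3: N1·N3 = 651 = 21·31, N2·N4 = 228 = 12·19
achieved = 21·31/(12·19) = 217/76; |achieved − target| = 0 ≤ 217/7600 ✓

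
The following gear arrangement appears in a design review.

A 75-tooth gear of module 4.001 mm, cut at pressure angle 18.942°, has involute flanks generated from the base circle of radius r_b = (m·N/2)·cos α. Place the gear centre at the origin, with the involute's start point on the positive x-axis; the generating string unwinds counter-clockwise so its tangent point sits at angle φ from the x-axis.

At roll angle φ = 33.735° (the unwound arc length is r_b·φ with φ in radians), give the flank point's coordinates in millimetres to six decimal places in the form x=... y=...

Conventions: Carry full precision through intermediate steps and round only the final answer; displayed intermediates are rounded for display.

x=164.419859 y=9.324874

recognized (one wheel, involute flank): single-mesh tooth geometry, m = 4.001, N = 75
pitch radius r_p = m·N/2 = 4.001·75/2 = 150.037500
base radius r_b = r_p·cos α = 150.037500·cos 18.942° = 141.912618
roll angle φ = 33.735° = 0.58878682 rad
x = r_b·(cos φ + φ·sin φ) = 164.419859
y = r_b·(sin φ − φ·cos φ) = 9.324874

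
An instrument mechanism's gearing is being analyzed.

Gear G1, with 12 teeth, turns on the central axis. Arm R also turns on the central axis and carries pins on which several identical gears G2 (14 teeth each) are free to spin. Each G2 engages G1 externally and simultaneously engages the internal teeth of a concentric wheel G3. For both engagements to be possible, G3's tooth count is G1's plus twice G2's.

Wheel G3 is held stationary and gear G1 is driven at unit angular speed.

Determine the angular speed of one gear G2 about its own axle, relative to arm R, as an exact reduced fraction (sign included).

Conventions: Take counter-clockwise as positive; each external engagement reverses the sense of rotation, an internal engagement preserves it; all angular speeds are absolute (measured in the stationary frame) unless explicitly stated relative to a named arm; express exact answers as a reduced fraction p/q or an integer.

-60/91

recognized (axles ride arm R): planetary set, 12/14/40 teeth
ring teeth: 12 + 2·14 = 40
12(ω_sun−ω_arm) = −40(ω_ring−ω_arm),  ω_ring = 0, ω_sun = 1
12(1−ω_arm) = −40(0−ω_arm)  ⇒  52·ω_arm = 12  ⇒  ω_arm = 3/13
sun–planet mesh: 12·(1−3/13) = −14·(ω_p−ω_arm)  ⇒  ω_p−ω_arm = -60/91
exact speed ratio = -60/91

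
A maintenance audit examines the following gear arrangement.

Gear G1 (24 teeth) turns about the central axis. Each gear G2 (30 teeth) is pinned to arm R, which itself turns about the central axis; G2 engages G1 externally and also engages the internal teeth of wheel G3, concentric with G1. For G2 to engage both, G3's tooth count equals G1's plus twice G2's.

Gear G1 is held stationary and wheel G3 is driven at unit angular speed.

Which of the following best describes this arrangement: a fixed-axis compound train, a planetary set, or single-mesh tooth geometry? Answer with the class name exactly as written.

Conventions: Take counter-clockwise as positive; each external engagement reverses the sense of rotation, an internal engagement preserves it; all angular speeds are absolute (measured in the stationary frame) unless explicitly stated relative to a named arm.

planetary set (24T centre, 30T on arm, 84T internal) — Willis relation
classification: planetary set

planetary set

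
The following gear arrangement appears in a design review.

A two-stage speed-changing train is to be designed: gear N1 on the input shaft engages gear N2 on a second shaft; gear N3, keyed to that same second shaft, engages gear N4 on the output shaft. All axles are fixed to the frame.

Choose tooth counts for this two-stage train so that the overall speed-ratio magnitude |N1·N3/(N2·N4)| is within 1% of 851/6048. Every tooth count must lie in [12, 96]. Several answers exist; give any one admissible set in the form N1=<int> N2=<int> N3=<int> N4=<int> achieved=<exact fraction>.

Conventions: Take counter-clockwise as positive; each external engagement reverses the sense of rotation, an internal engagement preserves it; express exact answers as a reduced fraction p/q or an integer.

N1=23 N2=63 N3=37 N4=96 achieved=851/6048

class = fixed-axis compound train [2-stage, 851/6048 wanted]
target = 851/6048 in lowest terms: an exact hit needs N1·N3 = k·851 and N2·N4 = k·6048 for one integer k, every count in [12, 96]; additionally prefer no 1:1 stage (N1 ≠ N2, N3 ≠ N4)
k = 1: N1·N3 = 851 = 23·37, N2·N4 = 6048 = 63·96
achieved = 23·37/(63·96) = 851/6048; |achieved − target| = 0 ≤ 851/604800 ✓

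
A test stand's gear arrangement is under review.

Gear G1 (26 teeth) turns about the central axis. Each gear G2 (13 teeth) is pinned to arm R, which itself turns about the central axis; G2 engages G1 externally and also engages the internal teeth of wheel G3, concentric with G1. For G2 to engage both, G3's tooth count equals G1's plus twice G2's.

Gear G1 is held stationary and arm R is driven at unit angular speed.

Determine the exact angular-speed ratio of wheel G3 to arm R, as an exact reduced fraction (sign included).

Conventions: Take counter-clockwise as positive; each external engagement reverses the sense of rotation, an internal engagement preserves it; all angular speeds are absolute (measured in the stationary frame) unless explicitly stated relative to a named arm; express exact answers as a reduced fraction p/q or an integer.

class = planetary set [G3 = 26+2·13 = 52; Willis about the carrier]
ring teeth: 26 + 2·13 = 52
26(ω_sun−ω_arm) = −52(ω_ring−ω_arm),  ω_sun = 0, ω_arm = 1
ω_ring = 1 − (26/52)(0−1) = 3/2
ω_out/ω_in = 3/2

3/2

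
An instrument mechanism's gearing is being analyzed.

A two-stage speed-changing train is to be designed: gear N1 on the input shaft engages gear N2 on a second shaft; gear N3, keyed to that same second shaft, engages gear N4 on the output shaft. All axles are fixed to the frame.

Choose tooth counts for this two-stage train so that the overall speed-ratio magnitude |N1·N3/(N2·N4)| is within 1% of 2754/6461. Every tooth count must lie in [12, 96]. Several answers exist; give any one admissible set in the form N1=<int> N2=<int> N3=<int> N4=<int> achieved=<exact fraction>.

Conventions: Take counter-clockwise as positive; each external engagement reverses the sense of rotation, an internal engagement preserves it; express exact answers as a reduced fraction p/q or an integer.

N1=34 N2=71 N3=81 N4=91 achieved=2754/6461

design class (target 2754/6461): fixed-axis compound train
target = 2754/6461 in lowest terms: an exact hit needs N1·N3 = k·2754 and N2·N4 = k·6461 for one integer k, every count in [12, 96]; additionally prefer no 1:1 stage (N1 ≠ N2, N3 ≠ N4)
k = 1: N1·N3 = 2754 = 34·81, N2·N4 = 6461 = 71·91
achieved = 34·81/(71·91) = 2754/6461; |achieved − target| = 0 ≤ 1377/323050 ✓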